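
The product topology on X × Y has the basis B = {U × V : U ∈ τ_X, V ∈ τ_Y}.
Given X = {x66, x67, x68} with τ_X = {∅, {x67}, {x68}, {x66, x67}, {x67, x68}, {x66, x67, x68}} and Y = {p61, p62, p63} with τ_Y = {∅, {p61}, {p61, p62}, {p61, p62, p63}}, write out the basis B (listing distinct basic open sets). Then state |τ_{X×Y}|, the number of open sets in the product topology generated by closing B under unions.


Basis B = {∅ × ∅, {x67} × {p61}, {x68} × {p61}, {x66, x67} × {p61}, {x67} × {p61, p62}, {x67, x68} × {p61}, {x68} × {p61, p62}, {x66, x67, x68} × {p61}, {x67} × {p61, p62, p63}, {x68} × {p61, p62, p63}, {x66, x67} × {p61, p62}, {x67, x68} × {p61, p62}, {x66, x67} × {p61, p62, p63}, {x66, x67, x68} × {p61, p62}, {x67, x68} × {p61, p62, p63}, {x66, x67, x68} × {p61, p62, p63}}; |τ_{X×Y}| = 40.

Enumerate products U × V with U ∈ τ_X, V ∈ τ_Y (deduplicated):
  ∅ × ∅ = {} (∅)
  {x67} × {p61} = {(x67,p61)}
  {x68} × {p61} = {(x68,p61)}
  {x66, x67} × {p61} = {(x66,p61), (x67,p61)}
  {x67} × {p61, p62} = {(x67,p61), (x67,p62)}
  {x67, x68} × {p61} = {(x67,p61), (x68,p61)}
  {x68} × {p61, p62} = {(x68,p61), (x68,p62)}
  {x66, x67, x68} × {p61} = {(x66,p61), (x67,p61), (x68,p61)}
  {x67} × {p61, p62, p63} = {(x67,p61), (x67,p62), (x67,p63)}
  {x68} × {p61, p62, p63} = {(x68,p61), (x68,p62), (x68,p63)}
  {x66, x67} × {p61, p62} = {(x66,p61), (x66,p62), (x67,p61), (x67,p62)}
  {x67, x68} × {p61, p62} = {(x67,p61), (x67,p62), (x68,p61), (x68,p62)}
  {x66, x67} × {p61, p62, p63} = {(x66,p61), (x66,p62), (x66,p63), (x67,p61), (x67,p62), (x67,p63)}
  {x66, x67, x68} × {p61, p62} = {(x66,p61), (x66,p62), (x67,p61), (x67,p62), (x68,p61), (x68,p62)}
  {x67, x68} × {p61, p62, p63} = {(x67,p61), (x67,p62), (x67,p63), (x68,p61), (x68,p62), (x68,p63)}
  {x66, x67, x68} × {p61, p62, p63} = {(x66,p61), (x66,p62), (x66,p63), (x67,p61), (x67,p62), (x67,p63), (x68,p61), (x68,p62), (x68,p63)}
These 16 distinct sets form the basis B.
Close under arbitrary unions to get τ_{X×Y}; counting gives |τ_{X×Y}| = 40.


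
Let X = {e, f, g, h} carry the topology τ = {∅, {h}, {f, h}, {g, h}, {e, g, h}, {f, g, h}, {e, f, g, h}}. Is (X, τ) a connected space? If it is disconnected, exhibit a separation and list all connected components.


(X, τ) is connected.

Find clopen sets (U ∈ τ with X ∖ U ∈ τ):
  U = ∅, X ∖ U = {e, f, g, h} — both open, so U is clopen.
  U = {e, f, g, h}, X ∖ U = ∅ — both open, so U is clopen.
Only trivial clopens (∅ and X) exist, so (X, τ) is connected.
Compute connected components by grouping points that agree on all clopens:
  component: {e, f, g, h}


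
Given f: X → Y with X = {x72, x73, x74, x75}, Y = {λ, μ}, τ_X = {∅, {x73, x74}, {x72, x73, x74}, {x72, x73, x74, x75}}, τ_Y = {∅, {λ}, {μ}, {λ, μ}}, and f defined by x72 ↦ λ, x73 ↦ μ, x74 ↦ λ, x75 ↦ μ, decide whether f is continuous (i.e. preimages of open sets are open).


f is NOT continuous.

Compute f^{-1}(U) for each U ∈ τ_Y:
  U = ∅: f^{-1}(U) = ∅ ∈ τ_X ✓.
  U = {λ}: f^{-1}(U) = {x72, x74} ∉ τ_X ✗.
  U = {μ}: f^{-1}(U) = {x73, x75} ∉ τ_X ✗.
  U = {λ, μ}: f^{-1}(U) = {x72, x73, x74, x75} ∈ τ_X ✓.
Found U = {λ} with f^{-1}(U) = {x72, x74} not in τ_X. Therefore f is NOT continuous.


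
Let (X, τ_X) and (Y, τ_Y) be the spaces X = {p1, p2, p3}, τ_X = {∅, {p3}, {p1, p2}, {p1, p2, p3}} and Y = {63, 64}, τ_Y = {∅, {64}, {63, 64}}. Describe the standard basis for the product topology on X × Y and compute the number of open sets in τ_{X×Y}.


Basis B = {∅ × ∅, {p3} × {64}, {p1, p2} × {64}, {p3} × {63, 64}, {p1, p2, p3} × {64}, {p1, p2} × {63, 64}, {p1, p2, p3} × {63, 64}}; |τ_{X×Y}| = 9.

Enumerate products U × V with U ∈ τ_X, V ∈ τ_Y (deduplicated):
  ∅ × ∅ = {} (∅)
  {p3} × {64} = {(p3,64)}
  {p1, p2} × {64} = {(p1,64), (p2,64)}
  {p3} × {63, 64} = {(p3,63), (p3,64)}
  {p1, p2, p3} × {64} = {(p1,64), (p2,64), (p3,64)}
  {p1, p2} × {63, 64} = {(p1,63), (p1,64), (p2,63), (p2,64)}
  {p1, p2, p3} × {63, 64} = {(p1,63), (p1,64), (p2,63), (p2,64), (p3,63), (p3,64)}
These 7 distinct sets form the basis B.
Close under arbitrary unions to get τ_{X×Y}; counting gives |τ_{X×Y}| = 9.


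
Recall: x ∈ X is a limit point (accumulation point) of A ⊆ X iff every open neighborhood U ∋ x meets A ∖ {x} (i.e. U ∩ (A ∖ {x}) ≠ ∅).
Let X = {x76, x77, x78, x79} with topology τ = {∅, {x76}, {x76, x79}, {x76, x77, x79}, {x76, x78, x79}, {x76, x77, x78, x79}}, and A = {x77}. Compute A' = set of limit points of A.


A' = ∅

For each x ∈ X, list the open sets U ∈ τ with x ∈ U, then check whether U ∩ (A ∖ {x}) ≠ ∅ for every such U.
  x = x76: open {x76} ∋ x has {x76} ∩ (A ∖ {x76}) = ∅, so x is NOT a limit point.
  x = x77: open {x76, x77, x79} ∋ x has {x76, x77, x79} ∩ (A ∖ {x77}) = ∅, so x is NOT a limit point.
  x = x78: open {x76, x78, x79} ∋ x has {x76, x78, x79} ∩ (A ∖ {x78}) = ∅, so x is NOT a limit point.
  x = x79: open {x76, x79} ∋ x has {x76, x79} ∩ (A ∖ {x79}) = ∅, so x is NOT a limit point.
Collecting: A' = ∅.


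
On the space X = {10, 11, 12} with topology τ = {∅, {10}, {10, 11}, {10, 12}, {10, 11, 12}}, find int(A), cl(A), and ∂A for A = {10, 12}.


int(A) = {10, 12}, cl(A) = {10, 11, 12}, ∂A = {11}.

Closed sets in (X, τ) are complements of opens:
  closed(X, τ) = {∅, {11}, {12}, {11, 12}, {10, 11, 12}}.
int(A) = ⋃ {U ∈ τ : U ⊆ A}. Opens contained in A: ∅, {10}, {10, 12}.
Taking the union of these: int(A) = {10, 12}.
cl(A) = ⋂ {C closed : A ⊆ C}. Closed sets containing A: {10, 11, 12}.
Intersecting these: cl(A) = {10, 11, 12}.
∂A = cl(A) ∖ int(A) = {10, 11, 12} ∖ {10, 12} = {11}.


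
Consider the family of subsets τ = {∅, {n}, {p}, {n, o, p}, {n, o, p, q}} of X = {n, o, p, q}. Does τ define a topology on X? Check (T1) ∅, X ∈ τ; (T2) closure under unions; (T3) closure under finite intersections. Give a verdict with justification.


τ is NOT a topology on X.

Axiom (T1): ∅ ∈ τ? Yes; X ∈ τ? Yes.
Axiom (T2/T3): check pairwise unions and intersections of members of τ.
Counterexample for (T2): {n} ∪ {p} = {n, p} ∉ τ. Therefore τ is NOT a topology.


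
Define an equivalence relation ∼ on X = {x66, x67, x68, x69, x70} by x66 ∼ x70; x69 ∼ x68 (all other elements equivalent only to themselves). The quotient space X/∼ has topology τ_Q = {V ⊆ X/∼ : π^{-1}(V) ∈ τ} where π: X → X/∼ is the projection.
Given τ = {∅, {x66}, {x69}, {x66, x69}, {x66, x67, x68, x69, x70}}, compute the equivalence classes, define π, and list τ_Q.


X/∼ = {[x66=x70], [x67], [x68=x69]}; |τ_Q| = 2.

Equivalence classes: [x66=x70], [x67], [x68=x69].
Quotient map π: X → X/∼ sends x66 ↦ [x66=x70], x67 ↦ [x67], x68 ↦ [x68=x69], x69 ↦ [x68=x69], x70 ↦ [x66=x70].
For each subset V ⊆ X/∼, compute π^{-1}(V) ⊆ X and check whether π^{-1}(V) ∈ τ. V is open in τ_Q iff π^{-1}(V) ∈ τ.
  V = {}: π^{-1}(V) = ∅ ∈ τ ✓.
  V = {[x66=x70]}: π^{-1}(V) = {x66, x70} ∉ τ ✗.
  V = {[x67]}: π^{-1}(V) = {x67} ∉ τ ✗.
  V = {[x66=x70], [x67]}: π^{-1}(V) = {x66, x67, x70} ∉ τ ✗.
  V = {[x68=x69]}: π^{-1}(V) = {x68, x69} ∉ τ ✗.
  V = {[x66=x70], [x68=x69]}: π^{-1}(V) = {x66, x68, x69, x70} ∉ τ ✗.
  V = {[x67], [x68=x69]}: π^{-1}(V) = {x67, x68, x69} ∉ τ ✗.
  V = {[x66=x70], [x67], [x68=x69]}: π^{-1}(V) = {x66, x67, x68, x69, x70} ∈ τ ✓.
Open sets in the quotient: τ_Q = {{}, {[x66=x70], [x67], [x68=x69]}} (2 elements).


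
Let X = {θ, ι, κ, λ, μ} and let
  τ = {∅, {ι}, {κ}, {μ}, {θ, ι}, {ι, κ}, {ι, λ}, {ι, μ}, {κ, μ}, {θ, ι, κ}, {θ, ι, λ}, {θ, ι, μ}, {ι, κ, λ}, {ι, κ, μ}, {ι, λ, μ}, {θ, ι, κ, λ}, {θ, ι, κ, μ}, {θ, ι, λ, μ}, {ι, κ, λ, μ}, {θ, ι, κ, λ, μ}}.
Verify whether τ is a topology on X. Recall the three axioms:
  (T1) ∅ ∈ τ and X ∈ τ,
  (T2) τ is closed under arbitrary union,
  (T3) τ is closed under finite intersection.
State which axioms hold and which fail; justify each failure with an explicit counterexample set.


τ IS a topology on X.

Axiom (T1): ∅ ∈ τ? Yes; X ∈ τ? Yes.
Axiom (T2/T3): check pairwise unions and intersections of members of τ.
All pairwise intersections and unions checked — each lies in τ. Therefore τ satisfies (T1), (T2), (T3): it IS a topology on X.


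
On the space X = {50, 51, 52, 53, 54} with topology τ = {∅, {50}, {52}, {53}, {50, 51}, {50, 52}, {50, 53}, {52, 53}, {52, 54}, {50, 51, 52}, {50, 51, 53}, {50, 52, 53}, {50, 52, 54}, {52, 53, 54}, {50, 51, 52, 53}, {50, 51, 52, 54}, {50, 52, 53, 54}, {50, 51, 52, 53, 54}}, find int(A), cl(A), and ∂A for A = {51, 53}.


int(A) = {53}, cl(A) = {51, 53}, ∂A = {51}.

Closed sets in (X, τ) are complements of opens:
  closed(X, τ) = {∅, {51}, {53}, {54}, {50, 51}, {51, 53}, {51, 54}, {52, 54}, {53, 54}, {50, 51, 53}, {50, 51, 54}, {51, 52, 54}, {51, 53, 54}, {52, 53, 54}, {50, 51, 52, 54}, {50, 51, 53, 54}, {51, 52, 53, 54}, {50, 51, 52, 53, 54}}.
int(A) = ⋃ {U ∈ τ : U ⊆ A}. Opens contained in A: ∅, {53}.
Taking the union of these: int(A) = {53}.
cl(A) = ⋂ {C closed : A ⊆ C}. Closed sets containing A: {51, 53}, {50, 51, 53}, {51, 53, 54}, {50, 51, 53, 54}, {51, 52, 53, 54}, {50, 51, 52, 53, 54}.
Intersecting these: cl(A) = {51, 53}.
∂A = cl(A) ∖ int(A) = {51, 53} ∖ {53} = {51}.


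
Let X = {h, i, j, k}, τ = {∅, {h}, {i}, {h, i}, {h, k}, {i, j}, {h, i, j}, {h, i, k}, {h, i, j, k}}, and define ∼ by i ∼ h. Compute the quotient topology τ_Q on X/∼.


X/∼ = {[h=i], [j], [k]}; |τ_Q| = 5.

Equivalence classes: [h=i], [j], [k].
Quotient map π: X → X/∼ sends h ↦ [h=i], i ↦ [h=i], j ↦ [j], k ↦ [k].
For each subset V ⊆ X/∼, compute π^{-1}(V) ⊆ X and check whether π^{-1}(V) ∈ τ. V is open in τ_Q iff π^{-1}(V) ∈ τ.
  V = {}: π^{-1}(V) = ∅ ∈ τ ✓.
  V = {[h=i]}: π^{-1}(V) = {h, i} ∈ τ ✓.
  V = {[j]}: π^{-1}(V) = {j} ∉ τ ✗.
  V = {[h=i], [j]}: π^{-1}(V) = {h, i, j} ∈ τ ✓.
  V = {[k]}: π^{-1}(V) = {k} ∉ τ ✗.
  V = {[h=i], [k]}: π^{-1}(V) = {h, i, k} ∈ τ ✓.
  V = {[j], [k]}: π^{-1}(V) = {j, k} ∉ τ ✗.
  V = {[h=i], [j], [k]}: π^{-1}(V) = {h, i, j, k} ∈ τ ✓.
Open sets in the quotient: τ_Q = {{}, {[h=i]}, {[h=i], [j]}, {[h=i], [k]}, {[h=i], [j], [k]}} (5 elements).


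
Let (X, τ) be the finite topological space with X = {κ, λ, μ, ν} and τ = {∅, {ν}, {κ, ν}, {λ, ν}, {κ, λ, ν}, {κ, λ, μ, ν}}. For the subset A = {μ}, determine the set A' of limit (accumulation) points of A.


A' = ∅

For each x ∈ X, list the open sets U ∈ τ with x ∈ U, then check whether U ∩ (A ∖ {x}) ≠ ∅ for every such U.
  x = κ: open {κ, ν} ∋ x has {κ, ν} ∩ (A ∖ {κ}) = ∅, so x is NOT a limit point.
  x = λ: open {λ, ν} ∋ x has {λ, ν} ∩ (A ∖ {λ}) = ∅, so x is NOT a limit point.
  x = μ: open {κ, λ, μ, ν} ∋ x has {κ, λ, μ, ν} ∩ (A ∖ {μ}) = ∅, so x is NOT a limit point.
  x = ν: open {ν} ∋ x has {ν} ∩ (A ∖ {ν}) = ∅, so x is NOT a limit point.
Collecting: A' = ∅.


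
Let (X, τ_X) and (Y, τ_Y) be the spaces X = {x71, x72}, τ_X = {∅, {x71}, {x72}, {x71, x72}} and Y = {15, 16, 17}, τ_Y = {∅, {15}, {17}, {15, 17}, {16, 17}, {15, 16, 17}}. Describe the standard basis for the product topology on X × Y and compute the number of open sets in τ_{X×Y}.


Basis B = {∅ × ∅, {x71} × {15}, {x71} × {17}, {x72} × {15}, {x72} × {17}, {x71} × {15, 17}, {x71, x72} × {15}, {x71} × {16, 17}, {x71, x72} × {17}, {x72} × {15, 17}, {x72} × {16, 17}, {x71} × {15, 16, 17}, {x72} × {15, 16, 17}, {x71, x72} × {15, 17}, {x71, x72} × {16, 17}, {x71, x72} × {15, 16, 17}}; |τ_{X×Y}| = 36.

Enumerate products U × V with U ∈ τ_X, V ∈ τ_Y (deduplicated):
  ∅ × ∅ = {} (∅)
  {x71} × {15} = {(x71,15)}
  {x71} × {17} = {(x71,17)}
  {x72} × {15} = {(x72,15)}
  {x72} × {17} = {(x72,17)}
  {x71} × {15, 17} = {(x71,15), (x71,17)}
  {x71, x72} × {15} = {(x71,15), (x72,15)}
  {x71} × {16, 17} = {(x71,16), (x71,17)}
  {x71, x72} × {17} = {(x71,17), (x72,17)}
  {x72} × {15, 17} = {(x72,15), (x72,17)}
  {x72} × {16, 17} = {(x72,16), (x72,17)}
  {x71} × {15, 16, 17} = {(x71,15), (x71,16), (x71,17)}
  {x72} × {15, 16, 17} = {(x72,15), (x72,16), (x72,17)}
  {x71, x72} × {15, 17} = {(x71,15), (x71,17), (x72,15), (x72,17)}
  {x71, x72} × {16, 17} = {(x71,16), (x71,17), (x72,16), (x72,17)}
  {x71, x72} × {15, 16, 17} = {(x71,15), (x71,16), (x71,17), (x72,15), (x72,16), (x72,17)}
These 16 distinct sets form the basis B.
Close under arbitrary unions to get τ_{X×Y}; counting gives |τ_{X×Y}| = 36.


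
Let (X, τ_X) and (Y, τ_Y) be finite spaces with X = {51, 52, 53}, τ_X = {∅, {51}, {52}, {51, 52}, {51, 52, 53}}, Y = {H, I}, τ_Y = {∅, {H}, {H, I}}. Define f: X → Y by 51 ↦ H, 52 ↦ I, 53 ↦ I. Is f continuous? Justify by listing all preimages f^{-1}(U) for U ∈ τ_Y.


f IS continuous.

Compute f^{-1}(U) for each U ∈ τ_Y:
  U = ∅: f^{-1}(U) = ∅ ∈ τ_X ✓.
  U = {H}: f^{-1}(U) = {51} ∈ τ_X ✓.
  U = {H, I}: f^{-1}(U) = {51, 52, 53} ∈ τ_X ✓.
Every preimage lies in τ_X, so f IS continuous.


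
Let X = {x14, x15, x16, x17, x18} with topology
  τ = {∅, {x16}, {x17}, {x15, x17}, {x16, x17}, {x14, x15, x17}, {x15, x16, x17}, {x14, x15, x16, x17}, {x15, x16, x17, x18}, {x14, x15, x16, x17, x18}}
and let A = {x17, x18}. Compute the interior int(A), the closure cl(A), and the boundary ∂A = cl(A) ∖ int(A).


int(A) = {x17}, cl(A) = {x14, x15, x17, x18}, ∂A = {x14, x15, x18}.

Closed sets in (X, τ) are complements of opens:
  closed(X, τ) = {∅, {x14}, {x18}, {x14, x18}, {x16, x18}, {x14, x15, x18}, {x14, x16, x18}, {x14, x15, x16, x18}, {x14, x15, x17, x18}, {x14, x15, x16, x17, x18}}.
int(A) = ⋃ {U ∈ τ : U ⊆ A}. Opens contained in A: ∅, {x17}.
Taking the union of these: int(A) = {x17}.
cl(A) = ⋂ {C closed : A ⊆ C}. Closed sets containing A: {x14, x15, x17, x18}, {x14, x15, x16, x17, x18}.
Intersecting these: cl(A) = {x14, x15, x17, x18}.
∂A = cl(A) ∖ int(A) = {x14, x15, x17, x18} ∖ {x17} = {x14, x15, x18}.


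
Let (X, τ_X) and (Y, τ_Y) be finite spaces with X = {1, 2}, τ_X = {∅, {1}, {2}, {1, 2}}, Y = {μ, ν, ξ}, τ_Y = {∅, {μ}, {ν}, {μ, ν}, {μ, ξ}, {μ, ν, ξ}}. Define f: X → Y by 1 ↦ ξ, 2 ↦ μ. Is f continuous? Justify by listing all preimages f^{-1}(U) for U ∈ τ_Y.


f IS continuous.

Compute f^{-1}(U) for each U ∈ τ_Y:
  U = ∅: f^{-1}(U) = ∅ ∈ τ_X ✓.
  U = {μ}: f^{-1}(U) = {2} ∈ τ_X ✓.
  U = {ν}: f^{-1}(U) = ∅ ∈ τ_X ✓.
  U = {μ, ν}: f^{-1}(U) = {2} ∈ τ_X ✓.
  U = {μ, ξ}: f^{-1}(U) = {1, 2} ∈ τ_X ✓.
  U = {μ, ν, ξ}: f^{-1}(U) = {1, 2} ∈ τ_X ✓.
Every preimage lies in τ_X, so f IS continuous.


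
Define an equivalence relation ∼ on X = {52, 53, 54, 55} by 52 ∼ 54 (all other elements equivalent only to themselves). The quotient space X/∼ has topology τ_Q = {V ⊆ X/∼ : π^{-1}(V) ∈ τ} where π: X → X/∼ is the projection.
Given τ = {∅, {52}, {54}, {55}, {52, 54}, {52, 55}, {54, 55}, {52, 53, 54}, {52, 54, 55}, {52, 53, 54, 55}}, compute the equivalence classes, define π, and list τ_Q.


X/∼ = {[52=54], [53], [55]}; |τ_Q| = 6.

Equivalence classes: [52=54], [53], [55].
Quotient map π: X → X/∼ sends 52 ↦ [52=54], 53 ↦ [53], 54 ↦ [52=54], 55 ↦ [55].
For each subset V ⊆ X/∼, compute π^{-1}(V) ⊆ X and check whether π^{-1}(V) ∈ τ. V is open in τ_Q iff π^{-1}(V) ∈ τ.
  V = {}: π^{-1}(V) = ∅ ∈ τ ✓.
  V = {[52=54]}: π^{-1}(V) = {52, 54} ∈ τ ✓.
  V = {[53]}: π^{-1}(V) = {53} ∉ τ ✗.
  V = {[52=54], [53]}: π^{-1}(V) = {52, 53, 54} ∈ τ ✓.
  V = {[55]}: π^{-1}(V) = {55} ∈ τ ✓.
  V = {[52=54], [55]}: π^{-1}(V) = {52, 54, 55} ∈ τ ✓.
  V = {[53], [55]}: π^{-1}(V) = {53, 55} ∉ τ ✗.
  V = {[52=54], [53], [55]}: π^{-1}(V) = {52, 53, 54, 55} ∈ τ ✓.
Open sets in the quotient: τ_Q = {{}, {[52=54]}, {[52=54], [53]}, {[55]}, {[52=54], [55]}, {[52=54], [53], [55]}} (6 elements).


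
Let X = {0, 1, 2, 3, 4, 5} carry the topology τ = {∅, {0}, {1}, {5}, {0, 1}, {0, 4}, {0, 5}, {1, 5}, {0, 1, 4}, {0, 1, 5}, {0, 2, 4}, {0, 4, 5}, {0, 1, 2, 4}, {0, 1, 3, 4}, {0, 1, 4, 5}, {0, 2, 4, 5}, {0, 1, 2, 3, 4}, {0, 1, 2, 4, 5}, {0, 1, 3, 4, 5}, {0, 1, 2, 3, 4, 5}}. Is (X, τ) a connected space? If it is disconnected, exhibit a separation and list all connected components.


(X, τ) is disconnected; components = [{5}, {0, 1, 2, 3, 4}].

Find clopen sets (U ∈ τ with X ∖ U ∈ τ):
  U = ∅, X ∖ U = {0, 1, 2, 3, 4, 5} — both open, so U is clopen.
  U = {5}, X ∖ U = {0, 1, 2, 3, 4} — both open, so U is clopen.
  U = {0, 1, 2, 3, 4}, X ∖ U = {5} — both open, so U is clopen.
  U = {0, 1, 2, 3, 4, 5}, X ∖ U = ∅ — both open, so U is clopen.
Nontrivial clopen(s) exist: e.g. {0, 1, 2, 3, 4}. So (X, τ) is disconnected.
Compute connected components by grouping points that agree on all clopens:
  component: {5}
  component: {0, 1, 2, 3, 4}


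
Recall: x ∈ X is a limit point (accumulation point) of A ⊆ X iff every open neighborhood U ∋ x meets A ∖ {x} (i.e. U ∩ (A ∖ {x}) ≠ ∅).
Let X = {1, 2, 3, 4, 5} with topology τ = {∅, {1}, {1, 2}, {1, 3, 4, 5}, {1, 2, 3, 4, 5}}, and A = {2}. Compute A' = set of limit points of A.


A' = ∅

For each x ∈ X, list the open sets U ∈ τ with x ∈ U, then check whether U ∩ (A ∖ {x}) ≠ ∅ for every such U.
  x = 1: open {1} ∋ x has {1} ∩ (A ∖ {1}) = ∅, so x is NOT a limit point.
  x = 2: open {1, 2} ∋ x has {1, 2} ∩ (A ∖ {2}) = ∅, so x is NOT a limit point.
  x = 3: open {1, 3, 4, 5} ∋ x has {1, 3, 4, 5} ∩ (A ∖ {3}) = ∅, so x is NOT a limit point.
  x = 4: open {1, 3, 4, 5} ∋ x has {1, 3, 4, 5} ∩ (A ∖ {4}) = ∅, so x is NOT a limit point.
  x = 5: open {1, 3, 4, 5} ∋ x has {1, 3, 4, 5} ∩ (A ∖ {5}) = ∅, so x is NOT a limit point.
Collecting: A' = ∅.


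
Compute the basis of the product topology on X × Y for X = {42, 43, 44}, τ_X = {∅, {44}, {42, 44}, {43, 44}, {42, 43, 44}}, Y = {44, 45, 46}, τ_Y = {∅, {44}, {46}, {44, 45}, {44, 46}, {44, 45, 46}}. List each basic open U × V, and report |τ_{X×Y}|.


Basis B = {∅ × ∅, {44} × {44}, {44} × {46}, {42, 44} × {44}, {42, 44} × {46}, {43, 44} × {44}, {43, 44} × {46}, {44} × {44, 45}, {44} × {44, 46}, {42, 43, 44} × {44}, {42, 43, 44} × {46}, {44} × {44, 45, 46}, {42, 44} × {44, 45}, {42, 44} × {44, 46}, {43, 44} × {44, 45}, {43, 44} × {44, 46}, {42, 44} × {44, 45, 46}, {42, 43, 44} × {44, 45}, {42, 43, 44} × {44, 46}, {43, 44} × {44, 45, 46}, {42, 43, 44} × {44, 45, 46}}; |τ_{X×Y}| = 70.

Enumerate products U × V with U ∈ τ_X, V ∈ τ_Y (deduplicated):
  ∅ × ∅ = {} (∅)
  {44} × {44} = {(44,44)}
  {44} × {46} = {(44,46)}
  {42, 44} × {44} = {(42,44), (44,44)}
  {42, 44} × {46} = {(42,46), (44,46)}
  {43, 44} × {44} = {(43,44), (44,44)}
  {43, 44} × {46} = {(43,46), (44,46)}
  {44} × {44, 45} = {(44,44), (44,45)}
  {44} × {44, 46} = {(44,44), (44,46)}
  {42, 43, 44} × {44} = {(42,44), (43,44), (44,44)}
  {42, 43, 44} × {46} = {(42,46), (43,46), (44,46)}
  {44} × {44, 45, 46} = {(44,44), (44,45), (44,46)}
  {42, 44} × {44, 45} = {(42,44), (42,45), (44,44), (44,45)}
  {42, 44} × {44, 46} = {(42,44), (42,46), (44,44), (44,46)}
  {43, 44} × {44, 45} = {(43,44), (43,45), (44,44), (44,45)}
  {43, 44} × {44, 46} = {(43,44), (43,46), (44,44), (44,46)}
  {42, 44} × {44, 45, 46} = {(42,44), (42,45), (42,46), (44,44), (44,45), (44,46)}
  {42, 43, 44} × {44, 45} = {(42,44), (42,45), (43,44), (43,45), (44,44), (44,45)}
  {42, 43, 44} × {44, 46} = {(42,44), (42,46), (43,44), (43,46), (44,44), (44,46)}
  {43, 44} × {44, 45, 46} = {(43,44), (43,45), (43,46), (44,44), (44,45), (44,46)}
  {42, 43, 44} × {44, 45, 46} = {(42,44), (42,45), (42,46), (43,44), (43,45), (43,46), (44,44), (44,45), (44,46)}
These 21 distinct sets form the basis B.
Close under arbitrary unions to get τ_{X×Y}; counting gives |τ_{X×Y}| = 70.


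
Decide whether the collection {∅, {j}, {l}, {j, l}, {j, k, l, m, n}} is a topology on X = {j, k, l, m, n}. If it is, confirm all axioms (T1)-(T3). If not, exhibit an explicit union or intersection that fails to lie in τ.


τ IS a topology on X.

Axiom (T1): ∅ ∈ τ? Yes; X ∈ τ? Yes.
Axiom (T2/T3): check pairwise unions and intersections of members of τ.
All pairwise intersections and unions checked — each lies in τ. Therefore τ satisfies (T1), (T2), (T3): it IS a topology on X.


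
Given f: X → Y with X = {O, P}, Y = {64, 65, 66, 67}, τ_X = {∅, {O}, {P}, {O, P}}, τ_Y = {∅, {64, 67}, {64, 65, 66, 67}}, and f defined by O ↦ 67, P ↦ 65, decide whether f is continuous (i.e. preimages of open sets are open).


f IS continuous.

Compute f^{-1}(U) for each U ∈ τ_Y:
  U = ∅: f^{-1}(U) = ∅ ∈ τ_X ✓.
  U = {64, 67}: f^{-1}(U) = {O} ∈ τ_X ✓.
  U = {64, 65, 66, 67}: f^{-1}(U) = {O, P} ∈ τ_X ✓.
Every preimage lies in τ_X, so f IS continuous.


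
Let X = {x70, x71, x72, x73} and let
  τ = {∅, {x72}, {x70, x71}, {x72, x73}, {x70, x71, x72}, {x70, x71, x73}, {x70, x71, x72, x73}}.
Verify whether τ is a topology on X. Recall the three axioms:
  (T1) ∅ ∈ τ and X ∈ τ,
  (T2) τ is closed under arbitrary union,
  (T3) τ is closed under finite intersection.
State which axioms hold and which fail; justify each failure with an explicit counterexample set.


τ is NOT a topology on X.

Axiom (T1): ∅ ∈ τ? Yes; X ∈ τ? Yes.
Axiom (T2/T3): check pairwise unions and intersections of members of τ.
Counterexample for (T3): {x72, x73} ∩ {x70, x71, x73} = {x73} ∉ τ. Therefore τ is NOT a topology.


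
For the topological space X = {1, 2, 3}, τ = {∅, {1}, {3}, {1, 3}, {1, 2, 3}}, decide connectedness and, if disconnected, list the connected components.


(X, τ) is connected.

Find clopen sets (U ∈ τ with X ∖ U ∈ τ):
  U = ∅, X ∖ U = {1, 2, 3} — both open, so U is clopen.
  U = {1, 2, 3}, X ∖ U = ∅ — both open, so U is clopen.
Only trivial clopens (∅ and X) exist, so (X, τ) is connected.
Compute connected components by grouping points that agree on all clopens:
  component: {1, 2, 3}


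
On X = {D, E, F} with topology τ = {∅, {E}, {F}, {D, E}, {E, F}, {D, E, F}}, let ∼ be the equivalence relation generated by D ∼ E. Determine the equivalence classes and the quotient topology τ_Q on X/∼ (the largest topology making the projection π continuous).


X/∼ = {[D=E], [F]}; |τ_Q| = 4.

Equivalence classes: [D=E], [F].
Quotient map π: X → X/∼ sends D ↦ [D=E], E ↦ [D=E], F ↦ [F].
For each subset V ⊆ X/∼, compute π^{-1}(V) ⊆ X and check whether π^{-1}(V) ∈ τ. V is open in τ_Q iff π^{-1}(V) ∈ τ.
  V = {}: π^{-1}(V) = ∅ ∈ τ ✓.
  V = {[D=E]}: π^{-1}(V) = {D, E} ∈ τ ✓.
  V = {[F]}: π^{-1}(V) = {F} ∈ τ ✓.
  V = {[D=E], [F]}: π^{-1}(V) = {D, E, F} ∈ τ ✓.
Open sets in the quotient: τ_Q = {{}, {[D=E]}, {[F]}, {[D=E], [F]}} (4 elements).


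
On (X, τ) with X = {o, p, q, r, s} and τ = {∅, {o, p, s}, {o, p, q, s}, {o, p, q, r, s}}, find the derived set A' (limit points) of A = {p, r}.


A' = {o, q, r, s}

For each x ∈ X, list the open sets U ∈ τ with x ∈ U, then check whether U ∩ (A ∖ {x}) ≠ ∅ for every such U.
  x = o: opens ∋ x are {o, p, s}, {o, p, q, s}, {o, p, q, r, s}; each meets A ∖ {o}, so x IS a limit point.
  x = p: open {o, p, s} ∋ x has {o, p, s} ∩ (A ∖ {p}) = ∅, so x is NOT a limit point.
  x = q: opens ∋ x are {o, p, q, s}, {o, p, q, r, s}; each meets A ∖ {q}, so x IS a limit point.
  x = r: opens ∋ x are {o, p, q, r, s}; each meets A ∖ {r}, so x IS a limit point.
  x = s: opens ∋ x are {o, p, s}, {o, p, q, s}, {o, p, q, r, s}; each meets A ∖ {s}, so x IS a limit point.
Collecting: A' = {o, q, r, s}.


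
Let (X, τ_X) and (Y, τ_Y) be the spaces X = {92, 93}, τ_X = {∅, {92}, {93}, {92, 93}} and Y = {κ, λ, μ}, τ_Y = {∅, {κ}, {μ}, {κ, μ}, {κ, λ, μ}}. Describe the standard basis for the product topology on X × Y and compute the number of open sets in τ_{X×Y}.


Basis B = {∅ × ∅, {92} × {κ}, {92} × {μ}, {93} × {κ}, {93} × {μ}, {92} × {κ, μ}, {92, 93} × {κ}, {92, 93} × {μ}, {93} × {κ, μ}, {92} × {κ, λ, μ}, {93} × {κ, λ, μ}, {92, 93} × {κ, μ}, {92, 93} × {κ, λ, μ}}; |τ_{X×Y}| = 25.

Enumerate products U × V with U ∈ τ_X, V ∈ τ_Y (deduplicated):
  ∅ × ∅ = {} (∅)
  {92} × {κ} = {(92,κ)}
  {92} × {μ} = {(92,μ)}
  {93} × {κ} = {(93,κ)}
  {93} × {μ} = {(93,μ)}
  {92} × {κ, μ} = {(92,κ), (92,μ)}
  {92, 93} × {κ} = {(92,κ), (93,κ)}
  {92, 93} × {μ} = {(92,μ), (93,μ)}
  {93} × {κ, μ} = {(93,κ), (93,μ)}
  {92} × {κ, λ, μ} = {(92,κ), (92,λ), (92,μ)}
  {93} × {κ, λ, μ} = {(93,κ), (93,λ), (93,μ)}
  {92, 93} × {κ, μ} = {(92,κ), (92,μ), (93,κ), (93,μ)}
  {92, 93} × {κ, λ, μ} = {(92,κ), (92,λ), (92,μ), (93,κ), (93,λ), (93,μ)}
These 13 distinct sets form the basis B.
Close under arbitrary unions to get τ_{X×Y}; counting gives |τ_{X×Y}| = 25.


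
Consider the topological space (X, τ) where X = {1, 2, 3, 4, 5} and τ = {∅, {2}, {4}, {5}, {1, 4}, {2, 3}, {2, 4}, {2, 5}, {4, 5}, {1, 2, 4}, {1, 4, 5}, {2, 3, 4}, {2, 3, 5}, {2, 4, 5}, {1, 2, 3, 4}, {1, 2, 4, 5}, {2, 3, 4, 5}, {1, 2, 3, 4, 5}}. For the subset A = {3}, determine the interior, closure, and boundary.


int(A) = ∅, cl(A) = {3}, ∂A = {3}.

Closed sets in (X, τ) are complements of opens:
  closed(X, τ) = {∅, {1}, {3}, {5}, {1, 3}, {1, 4}, {1, 5}, {2, 3}, {3, 5}, {1, 2, 3}, {1, 3, 4}, {1, 3, 5}, {1, 4, 5}, {2, 3, 5}, {1, 2, 3, 4}, {1, 2, 3, 5}, {1, 3, 4, 5}, {1, 2, 3, 4, 5}}.
int(A) = ⋃ {U ∈ τ : U ⊆ A}. Opens contained in A: ∅.
Taking the union of these: int(A) = ∅.
cl(A) = ⋂ {C closed : A ⊆ C}. Closed sets containing A: {3}, {1, 3}, {2, 3}, {3, 5}, {1, 2, 3}, {1, 3, 4}, {1, 3, 5}, {2, 3, 5}, {1, 2, 3, 4}, {1, 2, 3, 5}, {1, 3, 4, 5}, {1, 2, 3, 4, 5}.
Intersecting these: cl(A) = {3}.
∂A = cl(A) ∖ int(A) = {3} ∖ ∅ = {3}.


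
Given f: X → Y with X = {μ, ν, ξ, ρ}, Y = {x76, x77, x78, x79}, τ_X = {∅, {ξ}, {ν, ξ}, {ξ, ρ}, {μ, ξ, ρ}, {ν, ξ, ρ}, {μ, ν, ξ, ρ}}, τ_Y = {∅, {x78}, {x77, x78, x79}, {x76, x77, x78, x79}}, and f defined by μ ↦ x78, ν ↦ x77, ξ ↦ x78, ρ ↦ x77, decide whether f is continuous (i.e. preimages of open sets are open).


f is NOT continuous.

Compute f^{-1}(U) for each U ∈ τ_Y:
  U = ∅: f^{-1}(U) = ∅ ∈ τ_X ✓.
  U = {x78}: f^{-1}(U) = {μ, ξ} ∉ τ_X ✗.
  U = {x77, x78, x79}: f^{-1}(U) = {μ, ν, ξ, ρ} ∈ τ_X ✓.
  U = {x76, x77, x78, x79}: f^{-1}(U) = {μ, ν, ξ, ρ} ∈ τ_X ✓.
Found U = {x78} with f^{-1}(U) = {μ, ξ} not in τ_X. Therefore f is NOT continuous.


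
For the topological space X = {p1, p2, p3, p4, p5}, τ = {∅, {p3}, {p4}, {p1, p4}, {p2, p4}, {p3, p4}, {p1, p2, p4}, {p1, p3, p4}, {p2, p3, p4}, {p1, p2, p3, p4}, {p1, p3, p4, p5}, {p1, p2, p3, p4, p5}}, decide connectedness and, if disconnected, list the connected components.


(X, τ) is connected.

Find clopen sets (U ∈ τ with X ∖ U ∈ τ):
  U = ∅, X ∖ U = {p1, p2, p3, p4, p5} — both open, so U is clopen.
  U = {p1, p2, p3, p4, p5}, X ∖ U = ∅ — both open, so U is clopen.
Only trivial clopens (∅ and X) exist, so (X, τ) is connected.
Compute connected components by grouping points that agree on all clopens:
  component: {p1, p2, p3, p4, p5}


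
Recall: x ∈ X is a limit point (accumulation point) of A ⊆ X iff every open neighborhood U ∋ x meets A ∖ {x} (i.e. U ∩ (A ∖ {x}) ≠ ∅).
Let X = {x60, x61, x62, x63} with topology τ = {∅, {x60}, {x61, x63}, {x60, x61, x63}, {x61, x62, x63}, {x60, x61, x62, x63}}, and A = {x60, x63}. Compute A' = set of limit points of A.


A' = {x61, x62}

For each x ∈ X, list the open sets U ∈ τ with x ∈ U, then check whether U ∩ (A ∖ {x}) ≠ ∅ for every such U.
  x = x60: open {x60} ∋ x has {x60} ∩ (A ∖ {x60}) = ∅, so x is NOT a limit point.
  x = x61: opens ∋ x are {x61, x63}, {x60, x61, x63}, {x61, x62, x63}, {x60, x61, x62, x63}; each meets A ∖ {x61}, so x IS a limit point.
  x = x62: opens ∋ x are {x61, x62, x63}, {x60, x61, x62, x63}; each meets A ∖ {x62}, so x IS a limit point.
  x = x63: open {x61, x63} ∋ x has {x61, x63} ∩ (A ∖ {x63}) = ∅, so x is NOT a limit point.
Collecting: A' = {x61, x62}.


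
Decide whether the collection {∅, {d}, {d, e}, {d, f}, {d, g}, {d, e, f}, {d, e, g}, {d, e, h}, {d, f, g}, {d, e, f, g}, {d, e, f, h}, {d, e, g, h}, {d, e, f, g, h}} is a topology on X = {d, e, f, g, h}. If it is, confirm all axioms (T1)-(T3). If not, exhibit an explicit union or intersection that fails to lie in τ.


τ IS a topology on X.

Axiom (T1): ∅ ∈ τ? Yes; X ∈ τ? Yes.
Axiom (T2/T3): check pairwise unions and intersections of members of τ.
All pairwise intersections and unions checked — each lies in τ. Therefore τ satisfies (T1), (T2), (T3): it IS a topology on X.


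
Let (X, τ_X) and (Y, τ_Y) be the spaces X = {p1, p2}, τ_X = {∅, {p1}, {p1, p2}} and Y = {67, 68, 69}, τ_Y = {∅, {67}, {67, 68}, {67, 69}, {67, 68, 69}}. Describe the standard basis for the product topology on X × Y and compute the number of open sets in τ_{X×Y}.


Basis B = {∅ × ∅, {p1} × {67}, {p1} × {67, 68}, {p1} × {67, 69}, {p1, p2} × {67}, {p1} × {67, 68, 69}, {p1, p2} × {67, 68}, {p1, p2} × {67, 69}, {p1, p2} × {67, 68, 69}}; |τ_{X×Y}| = 14.

Enumerate products U × V with U ∈ τ_X, V ∈ τ_Y (deduplicated):
  ∅ × ∅ = {} (∅)
  {p1} × {67} = {(p1,67)}
  {p1} × {67, 68} = {(p1,67), (p1,68)}
  {p1} × {67, 69} = {(p1,67), (p1,69)}
  {p1, p2} × {67} = {(p1,67), (p2,67)}
  {p1} × {67, 68, 69} = {(p1,67), (p1,68), (p1,69)}
  {p1, p2} × {67, 68} = {(p1,67), (p1,68), (p2,67), (p2,68)}
  {p1, p2} × {67, 69} = {(p1,67), (p1,69), (p2,67), (p2,69)}
  {p1, p2} × {67, 68, 69} = {(p1,67), (p1,68), (p1,69), (p2,67), (p2,68), (p2,69)}
These 9 distinct sets form the basis B.
Close under arbitrary unions to get τ_{X×Y}; counting gives |τ_{X×Y}| = 14.


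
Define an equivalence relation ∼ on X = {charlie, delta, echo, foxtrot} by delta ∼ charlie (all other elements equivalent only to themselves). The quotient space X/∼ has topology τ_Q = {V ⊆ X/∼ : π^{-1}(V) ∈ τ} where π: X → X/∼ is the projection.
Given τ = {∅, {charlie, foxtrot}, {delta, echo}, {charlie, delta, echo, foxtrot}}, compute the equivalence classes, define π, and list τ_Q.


X/∼ = {[charlie=delta], [echo], [foxtrot]}; |τ_Q| = 2.

Equivalence classes: [charlie=delta], [echo], [foxtrot].
Quotient map π: X → X/∼ sends charlie ↦ [charlie=delta], delta ↦ [charlie=delta], echo ↦ [echo], foxtrot ↦ [foxtrot].
For each subset V ⊆ X/∼, compute π^{-1}(V) ⊆ X and check whether π^{-1}(V) ∈ τ. V is open in τ_Q iff π^{-1}(V) ∈ τ.
  V = {}: π^{-1}(V) = ∅ ∈ τ ✓.
  V = {[charlie=delta]}: π^{-1}(V) = {charlie, delta} ∉ τ ✗.
  V = {[echo]}: π^{-1}(V) = {echo} ∉ τ ✗.
  V = {[charlie=delta], [echo]}: π^{-1}(V) = {charlie, delta, echo} ∉ τ ✗.
  V = {[foxtrot]}: π^{-1}(V) = {foxtrot} ∉ τ ✗.
  V = {[charlie=delta], [foxtrot]}: π^{-1}(V) = {charlie, delta, foxtrot} ∉ τ ✗.
  V = {[echo], [foxtrot]}: π^{-1}(V) = {echo, foxtrot} ∉ τ ✗.
  V = {[charlie=delta], [echo], [foxtrot]}: π^{-1}(V) = {charlie, delta, echo, foxtrot} ∈ τ ✓.
Open sets in the quotient: τ_Q = {{}, {[charlie=delta], [echo], [foxtrot]}} (2 elements).


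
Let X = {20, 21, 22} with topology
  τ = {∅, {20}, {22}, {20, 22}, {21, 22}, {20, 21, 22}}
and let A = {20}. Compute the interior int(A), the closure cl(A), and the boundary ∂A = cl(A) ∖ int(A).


int(A) = {20}, cl(A) = {20}, ∂A = ∅.

Closed sets in (X, τ) are complements of opens:
  closed(X, τ) = {∅, {20}, {21}, {20, 21}, {21, 22}, {20, 21, 22}}.
int(A) = ⋃ {U ∈ τ : U ⊆ A}. Opens contained in A: ∅, {20}.
Taking the union of these: int(A) = {20}.
cl(A) = ⋂ {C closed : A ⊆ C}. Closed sets containing A: {20}, {20, 21}, {20, 21, 22}.
Intersecting these: cl(A) = {20}.
∂A = cl(A) ∖ int(A) = {20} ∖ {20} = ∅.


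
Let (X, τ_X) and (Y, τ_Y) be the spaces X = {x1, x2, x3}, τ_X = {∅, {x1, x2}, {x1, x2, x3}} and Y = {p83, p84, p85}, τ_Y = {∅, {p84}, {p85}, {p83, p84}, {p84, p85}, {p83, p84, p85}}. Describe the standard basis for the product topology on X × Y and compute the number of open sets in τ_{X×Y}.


Basis B = {∅ × ∅, {x1, x2} × {p84}, {x1, x2} × {p85}, {x1, x2, x3} × {p84}, {x1, x2, x3} × {p85}, {x1, x2} × {p83, p84}, {x1, x2} × {p84, p85}, {x1, x2} × {p83, p84, p85}, {x1, x2, x3} × {p83, p84}, {x1, x2, x3} × {p84, p85}, {x1, x2, x3} × {p83, p84, p85}}; |τ_{X×Y}| = 18.

Enumerate products U × V with U ∈ τ_X, V ∈ τ_Y (deduplicated):
  ∅ × ∅ = {} (∅)
  {x1, x2} × {p84} = {(x1,p84), (x2,p84)}
  {x1, x2} × {p85} = {(x1,p85), (x2,p85)}
  {x1, x2, x3} × {p84} = {(x1,p84), (x2,p84), (x3,p84)}
  {x1, x2, x3} × {p85} = {(x1,p85), (x2,p85), (x3,p85)}
  {x1, x2} × {p83, p84} = {(x1,p83), (x1,p84), (x2,p83), (x2,p84)}
  {x1, x2} × {p84, p85} = {(x1,p84), (x1,p85), (x2,p84), (x2,p85)}
  {x1, x2} × {p83, p84, p85} = {(x1,p83), (x1,p84), (x1,p85), (x2,p83), (x2,p84), (x2,p85)}
  {x1, x2, x3} × {p83, p84} = {(x1,p83), (x1,p84), (x2,p83), (x2,p84), (x3,p83), (x3,p84)}
  {x1, x2, x3} × {p84, p85} = {(x1,p84), (x1,p85), (x2,p84), (x2,p85), (x3,p84), (x3,p85)}
  {x1, x2, x3} × {p83, p84, p85} = {(x1,p83), (x1,p84), (x1,p85), (x2,p83), (x2,p84), (x2,p85), (x3,p83), (x3,p84), (x3,p85)}
These 11 distinct sets form the basis B.
Close under arbitrary unions to get τ_{X×Y}; counting gives |τ_{X×Y}| = 18.


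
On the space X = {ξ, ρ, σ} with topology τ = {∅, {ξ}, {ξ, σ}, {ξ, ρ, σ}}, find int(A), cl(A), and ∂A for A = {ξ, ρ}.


int(A) = {ξ}, cl(A) = {ξ, ρ, σ}, ∂A = {ρ, σ}.

Closed sets in (X, τ) are complements of opens:
  closed(X, τ) = {∅, {ρ}, {ρ, σ}, {ξ, ρ, σ}}.
int(A) = ⋃ {U ∈ τ : U ⊆ A}. Opens contained in A: ∅, {ξ}.
Taking the union of these: int(A) = {ξ}.
cl(A) = ⋂ {C closed : A ⊆ C}. Closed sets containing A: {ξ, ρ, σ}.
Intersecting these: cl(A) = {ξ, ρ, σ}.
∂A = cl(A) ∖ int(A) = {ξ, ρ, σ} ∖ {ξ} = {ρ, σ}.


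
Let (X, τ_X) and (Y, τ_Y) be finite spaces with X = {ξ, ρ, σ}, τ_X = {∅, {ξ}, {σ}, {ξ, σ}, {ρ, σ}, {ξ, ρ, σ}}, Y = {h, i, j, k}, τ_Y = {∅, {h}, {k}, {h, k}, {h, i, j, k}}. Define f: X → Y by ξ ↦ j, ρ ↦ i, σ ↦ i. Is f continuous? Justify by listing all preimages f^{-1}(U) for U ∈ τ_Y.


f IS continuous.

Compute f^{-1}(U) for each U ∈ τ_Y:
  U = ∅: f^{-1}(U) = ∅ ∈ τ_X ✓.
  U = {h}: f^{-1}(U) = ∅ ∈ τ_X ✓.
  U = {k}: f^{-1}(U) = ∅ ∈ τ_X ✓.
  U = {h, k}: f^{-1}(U) = ∅ ∈ τ_X ✓.
  U = {h, i, j, k}: f^{-1}(U) = {ξ, ρ, σ} ∈ τ_X ✓.
Every preimage lies in τ_X, so f IS continuous.


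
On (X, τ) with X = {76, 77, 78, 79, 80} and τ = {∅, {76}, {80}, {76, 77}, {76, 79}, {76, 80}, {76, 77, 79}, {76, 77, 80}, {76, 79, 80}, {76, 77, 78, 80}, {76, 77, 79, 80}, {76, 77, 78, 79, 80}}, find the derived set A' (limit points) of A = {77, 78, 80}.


A' = {78}

For each x ∈ X, list the open sets U ∈ τ with x ∈ U, then check whether U ∩ (A ∖ {x}) ≠ ∅ for every such U.
  x = 76: open {76} ∋ x has {76} ∩ (A ∖ {76}) = ∅, so x is NOT a limit point.
  x = 77: open {76, 77} ∋ x has {76, 77} ∩ (A ∖ {77}) = ∅, so x is NOT a limit point.
  x = 78: opens ∋ x are {76, 77, 78, 80}, {76, 77, 78, 79, 80}; each meets A ∖ {78}, so x IS a limit point.
  x = 79: open {76, 79} ∋ x has {76, 79} ∩ (A ∖ {79}) = ∅, so x is NOT a limit point.
  x = 80: open {80} ∋ x has {80} ∩ (A ∖ {80}) = ∅, so x is NOT a limit point.
Collecting: A' = {78}.


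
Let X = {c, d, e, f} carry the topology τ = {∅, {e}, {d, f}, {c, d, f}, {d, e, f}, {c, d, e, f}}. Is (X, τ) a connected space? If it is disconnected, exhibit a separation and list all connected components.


(X, τ) is disconnected; components = [{e}, {c, d, f}].

Find clopen sets (U ∈ τ with X ∖ U ∈ τ):
  U = ∅, X ∖ U = {c, d, e, f} — both open, so U is clopen.
  U = {e}, X ∖ U = {c, d, f} — both open, so U is clopen.
  U = {c, d, f}, X ∖ U = {e} — both open, so U is clopen.
  U = {c, d, e, f}, X ∖ U = ∅ — both open, so U is clopen.
Nontrivial clopen(s) exist: e.g. {e}. So (X, τ) is disconnected.
Compute connected components by grouping points that agree on all clopens:
  component: {e}
  component: {c, d, f}


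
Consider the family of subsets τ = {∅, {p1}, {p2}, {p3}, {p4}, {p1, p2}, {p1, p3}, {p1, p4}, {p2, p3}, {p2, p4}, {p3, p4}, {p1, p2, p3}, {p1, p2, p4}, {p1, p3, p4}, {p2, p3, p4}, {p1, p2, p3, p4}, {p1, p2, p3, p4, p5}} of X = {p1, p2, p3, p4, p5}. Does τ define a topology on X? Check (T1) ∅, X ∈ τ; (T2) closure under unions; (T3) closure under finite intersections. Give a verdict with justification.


τ IS a topology on X.

Axiom (T1): ∅ ∈ τ? Yes; X ∈ τ? Yes.
Axiom (T2/T3): check pairwise unions and intersections of members of τ.
All pairwise intersections and unions checked — each lies in τ. Therefore τ satisfies (T1), (T2), (T3): it IS a topology on X.


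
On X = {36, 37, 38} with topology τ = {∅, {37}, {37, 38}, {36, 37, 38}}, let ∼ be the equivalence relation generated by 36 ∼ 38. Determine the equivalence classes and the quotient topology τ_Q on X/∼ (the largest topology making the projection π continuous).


X/∼ = {[36=38], [37]}; |τ_Q| = 3.

Equivalence classes: [36=38], [37].
Quotient map π: X → X/∼ sends 36 ↦ [36=38], 37 ↦ [37], 38 ↦ [36=38].
For each subset V ⊆ X/∼, compute π^{-1}(V) ⊆ X and check whether π^{-1}(V) ∈ τ. V is open in τ_Q iff π^{-1}(V) ∈ τ.
  V = {}: π^{-1}(V) = ∅ ∈ τ ✓.
  V = {[36=38]}: π^{-1}(V) = {36, 38} ∉ τ ✗.
  V = {[37]}: π^{-1}(V) = {37} ∈ τ ✓.
  V = {[36=38], [37]}: π^{-1}(V) = {36, 37, 38} ∈ τ ✓.
Open sets in the quotient: τ_Q = {{}, {[37]}, {[36=38], [37]}} (3 elements).


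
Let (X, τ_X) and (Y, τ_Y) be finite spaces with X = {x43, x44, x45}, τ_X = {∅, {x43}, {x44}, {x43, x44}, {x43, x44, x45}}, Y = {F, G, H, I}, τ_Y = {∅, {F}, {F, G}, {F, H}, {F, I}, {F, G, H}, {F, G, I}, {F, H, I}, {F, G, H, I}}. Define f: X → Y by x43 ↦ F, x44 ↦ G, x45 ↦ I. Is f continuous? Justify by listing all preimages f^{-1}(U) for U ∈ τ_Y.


f is NOT continuous.

Compute f^{-1}(U) for each U ∈ τ_Y:
  U = ∅: f^{-1}(U) = ∅ ∈ τ_X ✓.
  U = {F}: f^{-1}(U) = {x43} ∈ τ_X ✓.
  U = {F, G}: f^{-1}(U) = {x43, x44} ∈ τ_X ✓.
  U = {F, H}: f^{-1}(U) = {x43} ∈ τ_X ✓.
  U = {F, I}: f^{-1}(U) = {x43, x45} ∉ τ_X ✗.
  U = {F, G, H}: f^{-1}(U) = {x43, x44} ∈ τ_X ✓.
  U = {F, G, I}: f^{-1}(U) = {x43, x44, x45} ∈ τ_X ✓.
  U = {F, H, I}: f^{-1}(U) = {x43, x45} ∉ τ_X ✗.
  U = {F, G, H, I}: f^{-1}(U) = {x43, x44, x45} ∈ τ_X ✓.
Found U = {F, I} with f^{-1}(U) = {x43, x45} not in τ_X. Therefore f is NOT continuous.


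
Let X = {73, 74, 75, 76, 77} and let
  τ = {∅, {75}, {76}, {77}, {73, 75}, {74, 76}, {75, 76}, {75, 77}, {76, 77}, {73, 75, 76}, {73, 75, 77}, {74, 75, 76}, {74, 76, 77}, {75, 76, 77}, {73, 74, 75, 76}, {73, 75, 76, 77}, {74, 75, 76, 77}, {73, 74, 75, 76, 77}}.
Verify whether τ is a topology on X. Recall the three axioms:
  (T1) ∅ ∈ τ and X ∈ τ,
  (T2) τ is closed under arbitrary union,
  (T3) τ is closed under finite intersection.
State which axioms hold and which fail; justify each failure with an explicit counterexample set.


τ IS a topology on X.

Axiom (T1): ∅ ∈ τ? Yes; X ∈ τ? Yes.
Axiom (T2/T3): check pairwise unions and intersections of members of τ.
All pairwise intersections and unions checked — each lies in τ. Therefore τ satisfies (T1), (T2), (T3): it IS a topology on X.
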